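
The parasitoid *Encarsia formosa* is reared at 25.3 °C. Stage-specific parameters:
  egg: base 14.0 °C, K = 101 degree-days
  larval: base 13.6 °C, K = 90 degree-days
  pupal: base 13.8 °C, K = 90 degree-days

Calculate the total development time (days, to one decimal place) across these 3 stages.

24.5 days

egg: 101 / (25.3 − 14.0) = 101 / 11.3 = 8.938 d.
larval: 90 / (25.3 − 13.6) = 90 / 11.7 = 7.692 d.
pupal: 90 / (25.3 − 13.8) = 90 / 11.5 = 7.826 d.
Sum = 24.456 ≈ 24.5 days.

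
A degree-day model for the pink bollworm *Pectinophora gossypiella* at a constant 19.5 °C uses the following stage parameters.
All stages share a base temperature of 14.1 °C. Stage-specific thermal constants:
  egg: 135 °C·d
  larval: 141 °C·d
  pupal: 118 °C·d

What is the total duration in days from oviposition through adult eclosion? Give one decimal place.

Daily accumulation at 19.5 °C = 19.5 − 14.1 = 5.4 DD/day.
Total K = 135 + 141 + 118 = 394 DD.
Total duration = 394 / 5.4 = 72.963 ≈ 73.0 days.

73.0 days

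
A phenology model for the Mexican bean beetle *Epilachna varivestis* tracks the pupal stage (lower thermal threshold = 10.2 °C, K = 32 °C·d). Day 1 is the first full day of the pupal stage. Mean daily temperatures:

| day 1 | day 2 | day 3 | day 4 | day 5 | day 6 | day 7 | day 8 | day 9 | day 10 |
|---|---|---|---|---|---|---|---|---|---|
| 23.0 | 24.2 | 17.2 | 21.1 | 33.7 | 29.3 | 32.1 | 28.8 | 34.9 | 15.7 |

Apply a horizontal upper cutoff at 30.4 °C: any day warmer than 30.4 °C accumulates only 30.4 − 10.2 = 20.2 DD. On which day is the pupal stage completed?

day 3

Daily DD above 10.2 °C (capped at 20.2): 12.8, 14.0, 7.0, 10.9, 20.2, 19.1, 20.2, 18.6, 20.2, 5.5.
Cumulative: 12.8, 26.8, 33.8, 44.7, 64.9, 84.0, 104.2, 122.8, 143.0, 148.5.
The total first reaches 32 DD on day 3.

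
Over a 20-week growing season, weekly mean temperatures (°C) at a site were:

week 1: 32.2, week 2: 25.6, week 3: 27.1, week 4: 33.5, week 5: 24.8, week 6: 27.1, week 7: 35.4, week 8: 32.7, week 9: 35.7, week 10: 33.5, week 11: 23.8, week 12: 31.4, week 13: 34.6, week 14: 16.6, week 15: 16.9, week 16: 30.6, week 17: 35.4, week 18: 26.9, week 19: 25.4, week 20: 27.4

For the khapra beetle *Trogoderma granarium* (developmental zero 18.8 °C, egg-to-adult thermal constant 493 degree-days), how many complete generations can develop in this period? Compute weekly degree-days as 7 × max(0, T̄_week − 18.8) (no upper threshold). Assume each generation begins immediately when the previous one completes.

2 generations

Weekly DD (7 × max(0, T̄ − 18.8)): 93.8, 47.6, 58.1, 102.9, 42.0, 58.1, 116.2, 97.3, 118.3, 102.9, 35.0, 88.2, 110.6, 0.0, 0.0, 82.6, 116.2, 56.7, 46.2, 60.2.
Season total = 1432.9 DD.
Complete generations = ⌊1432.9 / 493⌋ = 2.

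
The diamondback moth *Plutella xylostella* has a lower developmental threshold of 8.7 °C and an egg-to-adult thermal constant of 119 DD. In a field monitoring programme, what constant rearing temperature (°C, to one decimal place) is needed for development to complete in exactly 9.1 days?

Required daily accumulation = 119 / 9.1 = 13.077 DD/day.
T = T_base + 13.077 = 8.7 + 13.077 = 21.777 ≈ 21.8 °C.

21.8 °C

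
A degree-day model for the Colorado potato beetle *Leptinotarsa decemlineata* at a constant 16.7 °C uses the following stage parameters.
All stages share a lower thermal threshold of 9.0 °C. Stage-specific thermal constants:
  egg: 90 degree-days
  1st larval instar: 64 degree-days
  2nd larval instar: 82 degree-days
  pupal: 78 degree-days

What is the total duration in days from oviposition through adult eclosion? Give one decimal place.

40.8 days

Daily accumulation at 16.7 °C = 16.7 − 9.0 = 7.7 DD/day.
Total K = 90 + 64 + 82 + 78 = 314 DD.
Total duration = 314 / 7.7 = 40.779 ≈ 40.8 days.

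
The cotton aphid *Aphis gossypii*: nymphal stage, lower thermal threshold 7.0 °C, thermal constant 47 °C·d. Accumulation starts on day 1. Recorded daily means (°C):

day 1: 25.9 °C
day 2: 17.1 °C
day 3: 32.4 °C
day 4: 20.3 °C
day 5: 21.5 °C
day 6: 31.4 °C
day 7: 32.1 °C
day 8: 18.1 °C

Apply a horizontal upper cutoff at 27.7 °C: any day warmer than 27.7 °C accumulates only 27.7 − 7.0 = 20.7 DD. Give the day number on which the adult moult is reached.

Daily DD above 7.0 °C (capped at 20.7): 18.9, 10.1, 20.7, 13.3, 14.5, 20.7, 20.7, 11.1.
Cumulative: 18.9, 29.0, 49.7, 63.0, 77.5, 98.2, 118.9, 130.0.
The total first reaches 47 DD on day 3.

day 3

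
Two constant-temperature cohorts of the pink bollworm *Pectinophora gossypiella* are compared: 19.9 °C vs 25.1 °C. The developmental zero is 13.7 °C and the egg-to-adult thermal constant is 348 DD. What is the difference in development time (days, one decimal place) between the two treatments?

At 19.9 °C: 348 / (19.9 − 13.7) = 348 / 6.2 = 56.129 d.
At 25.1 °C: 348 / (25.1 − 13.7) = 348 / 11.4 = 30.526 d.
Difference = |56.129 − 30.526| = 25.603 ≈ 25.6 days.

25.6 days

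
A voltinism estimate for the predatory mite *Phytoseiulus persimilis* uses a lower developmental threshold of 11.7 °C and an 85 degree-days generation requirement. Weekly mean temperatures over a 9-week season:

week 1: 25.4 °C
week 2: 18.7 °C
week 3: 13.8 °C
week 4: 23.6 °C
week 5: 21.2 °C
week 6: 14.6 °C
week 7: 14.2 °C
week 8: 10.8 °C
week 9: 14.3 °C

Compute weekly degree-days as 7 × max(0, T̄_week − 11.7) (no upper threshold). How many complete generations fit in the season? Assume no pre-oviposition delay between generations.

Weekly DD (7 × max(0, T̄ − 11.7)): 95.9, 49.0, 14.7, 83.3, 66.5, 20.3, 17.5, 0.0, 18.2.
Season total = 365.4 DD.
Complete generations = ⌊365.4 / 85⌋ = 4.

4 generations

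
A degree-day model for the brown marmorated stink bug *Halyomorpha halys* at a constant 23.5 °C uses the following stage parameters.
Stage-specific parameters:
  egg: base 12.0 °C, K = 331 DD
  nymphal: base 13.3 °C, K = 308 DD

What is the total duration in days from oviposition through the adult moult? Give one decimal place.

59.0 days

egg: 331 / (23.5 − 12.0) = 331 / 11.5 = 28.783 d.
nymphal: 308 / (23.5 − 13.3) = 308 / 10.2 = 30.196 d.
Sum = 58.979 ≈ 59.0 days.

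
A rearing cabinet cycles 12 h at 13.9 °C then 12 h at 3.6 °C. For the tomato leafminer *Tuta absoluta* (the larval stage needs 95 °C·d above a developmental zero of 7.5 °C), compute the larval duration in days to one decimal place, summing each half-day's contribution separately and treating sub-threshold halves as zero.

Day half: max(0, 13.9 − 7.5) × 0.5 = 6.4 × 0.5 = 3.20 DD.
Night half: max(0, 3.6 − 7.5) × 0.5 = 0.0 × 0.5 = 0.00 DD.
Per 24 h: 3.20 DD/day.
Duration = 95 / 3.20 = 29.688 ≈ 29.7 days.

29.7 days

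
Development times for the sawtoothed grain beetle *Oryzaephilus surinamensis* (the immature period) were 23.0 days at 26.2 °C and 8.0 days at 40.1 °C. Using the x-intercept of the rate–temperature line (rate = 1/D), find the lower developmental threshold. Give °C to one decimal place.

Under the model K = D·(T − T_b), so D₁·(T₁ − T_b) = D₂·(T₂ − T_b).
23.0·(26.2 − T_b) = 8.0·(40.1 − T_b)
T_b = (23.0·26.2 − 8.0·40.1) / (23.0 − 8.0) = 281.80 / 15.0 = 18.787 °C ≈ 18.8 °C.

18.8 °C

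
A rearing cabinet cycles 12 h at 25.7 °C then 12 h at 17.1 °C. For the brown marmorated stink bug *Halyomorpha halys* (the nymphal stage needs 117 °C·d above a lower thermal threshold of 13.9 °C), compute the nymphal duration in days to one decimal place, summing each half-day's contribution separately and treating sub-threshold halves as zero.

Day half: max(0, 25.7 − 13.9) × 0.5 = 11.8 × 0.5 = 5.90 DD.
Night half: max(0, 17.1 − 13.9) × 0.5 = 3.2 × 0.5 = 1.60 DD.
Per 24 h: 7.50 DD/day.
Duration = 117 / 7.50 = 15.600 ≈ 15.6 days.

15.6 days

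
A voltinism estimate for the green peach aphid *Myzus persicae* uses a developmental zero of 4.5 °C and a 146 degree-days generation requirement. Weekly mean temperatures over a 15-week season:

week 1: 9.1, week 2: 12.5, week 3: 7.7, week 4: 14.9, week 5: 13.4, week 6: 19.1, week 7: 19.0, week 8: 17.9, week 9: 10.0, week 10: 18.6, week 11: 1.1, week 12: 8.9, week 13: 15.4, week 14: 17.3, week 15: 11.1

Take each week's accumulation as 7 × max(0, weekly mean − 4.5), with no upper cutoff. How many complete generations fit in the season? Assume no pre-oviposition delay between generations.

6 generations

Weekly DD (7 × max(0, T̄ − 4.5)): 32.2, 56.0, 22.4, 72.8, 62.3, 102.2, 101.5, 93.8, 38.5, 98.7, 0.0, 30.8, 76.3, 89.6, 46.2.
Season total = 923.3 DD.
Complete generations = ⌊923.3 / 146⌋ = 6.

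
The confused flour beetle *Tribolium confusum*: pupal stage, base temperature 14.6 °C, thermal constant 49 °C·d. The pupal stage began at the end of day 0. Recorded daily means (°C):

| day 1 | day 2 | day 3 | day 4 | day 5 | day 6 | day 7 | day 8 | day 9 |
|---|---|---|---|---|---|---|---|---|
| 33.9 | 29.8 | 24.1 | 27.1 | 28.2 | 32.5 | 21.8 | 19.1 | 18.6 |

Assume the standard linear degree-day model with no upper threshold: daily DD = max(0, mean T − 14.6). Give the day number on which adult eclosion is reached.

Daily DD above 14.6 °C: 19.3, 15.2, 9.5, 12.5, 13.6, 17.9, 7.2, 4.5, 4.0.
Cumulative: 19.3, 34.5, 44.0, 56.5, 70.1, 88.0, 95.2, 99.7, 103.7.
The total first reaches 49 DD on day 4.

day 4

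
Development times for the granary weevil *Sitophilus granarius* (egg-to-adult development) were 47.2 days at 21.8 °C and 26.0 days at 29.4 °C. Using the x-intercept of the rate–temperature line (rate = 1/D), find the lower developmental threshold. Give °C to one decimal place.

Under the model K = D·(T − T_b), so D₁·(T₁ − T_b) = D₂·(T₂ − T_b).
47.2·(21.8 − T_b) = 26.0·(29.4 − T_b)
T_b = (47.2·21.8 − 26.0·29.4) / (47.2 − 26.0) = 264.56 / 21.2 = 12.479 °C ≈ 12.5 °C.

12.5 °C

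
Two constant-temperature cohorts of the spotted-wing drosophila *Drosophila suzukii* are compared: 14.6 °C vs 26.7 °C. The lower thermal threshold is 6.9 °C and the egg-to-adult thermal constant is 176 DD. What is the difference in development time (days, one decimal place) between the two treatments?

14.0 days

At 14.6 °C: 176 / (14.6 − 6.9) = 176 / 7.7 = 22.857 d.
At 26.7 °C: 176 / (26.7 − 6.9) = 176 / 19.8 = 8.889 d.
Difference = |22.857 − 8.889| = 13.968 ≈ 14.0 days.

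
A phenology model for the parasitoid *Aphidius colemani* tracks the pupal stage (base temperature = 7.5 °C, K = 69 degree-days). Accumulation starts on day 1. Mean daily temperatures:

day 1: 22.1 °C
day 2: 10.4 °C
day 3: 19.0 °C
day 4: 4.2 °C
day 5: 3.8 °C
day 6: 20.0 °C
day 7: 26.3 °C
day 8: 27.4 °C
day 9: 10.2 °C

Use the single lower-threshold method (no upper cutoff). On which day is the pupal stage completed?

Daily DD above 7.5 °C: 14.6, 2.9, 11.5, 0.0, 0.0, 12.5, 18.8, 19.9, 2.7.
Cumulative: 14.6, 17.5, 29.0, 29.0, 29.0, 41.5, 60.3, 80.2, 82.9.
The total first reaches 69 DD on day 8.

day 8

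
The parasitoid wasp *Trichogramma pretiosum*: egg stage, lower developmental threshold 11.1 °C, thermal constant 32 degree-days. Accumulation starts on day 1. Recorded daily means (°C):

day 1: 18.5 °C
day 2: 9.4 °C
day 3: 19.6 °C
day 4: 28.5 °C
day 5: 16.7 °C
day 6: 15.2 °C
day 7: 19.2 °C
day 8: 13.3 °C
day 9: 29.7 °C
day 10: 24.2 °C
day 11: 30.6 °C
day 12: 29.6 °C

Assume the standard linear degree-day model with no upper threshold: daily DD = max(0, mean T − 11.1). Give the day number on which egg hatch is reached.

Daily DD above 11.1 °C: 7.4, 0.0, 8.5, 17.4, 5.6, 4.1, 8.1, 2.2, 18.6, 13.1, 19.5, 18.5.
Cumulative: 7.4, 7.4, 15.9, 33.3, 38.9, 43.0, 51.1, 53.3, 71.9, 85.0, 104.5, 123.0.
The total first reaches 32 DD on day 4.

day 4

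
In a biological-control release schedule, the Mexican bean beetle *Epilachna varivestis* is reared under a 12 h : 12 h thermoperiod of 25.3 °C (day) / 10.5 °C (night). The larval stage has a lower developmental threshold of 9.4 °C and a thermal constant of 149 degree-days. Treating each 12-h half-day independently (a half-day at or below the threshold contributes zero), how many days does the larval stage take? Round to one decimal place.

Day half: max(0, 25.3 − 9.4) × 0.5 = 15.9 × 0.5 = 7.95 DD.
Night half: max(0, 10.5 − 9.4) × 0.5 = 1.1 × 0.5 = 0.55 DD.
Per 24 h: 8.50 DD/day.
Duration = 149 / 8.50 = 17.529 ≈ 17.5 days.

17.5 days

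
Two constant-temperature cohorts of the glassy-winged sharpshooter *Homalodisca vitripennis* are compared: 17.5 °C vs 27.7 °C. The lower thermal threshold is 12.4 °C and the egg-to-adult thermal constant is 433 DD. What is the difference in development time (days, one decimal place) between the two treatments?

56.6 days

At 17.5 °C: 433 / (17.5 − 12.4) = 433 / 5.1 = 84.902 d.
At 27.7 °C: 433 / (27.7 − 12.4) = 433 / 15.3 = 28.301 d.
Difference = |84.902 − 28.301| = 56.601 ≈ 56.6 days.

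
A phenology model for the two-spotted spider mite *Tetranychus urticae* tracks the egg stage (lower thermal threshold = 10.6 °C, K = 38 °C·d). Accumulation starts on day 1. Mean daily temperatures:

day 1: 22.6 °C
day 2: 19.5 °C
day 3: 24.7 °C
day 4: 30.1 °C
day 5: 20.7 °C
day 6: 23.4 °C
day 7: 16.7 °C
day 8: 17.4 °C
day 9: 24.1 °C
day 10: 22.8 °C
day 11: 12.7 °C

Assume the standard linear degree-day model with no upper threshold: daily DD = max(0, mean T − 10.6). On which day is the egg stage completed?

Daily DD above 10.6 °C: 12.0, 8.9, 14.1, 19.5, 10.1, 12.8, 6.1, 6.8, 13.5, 12.2, 2.1.
Cumulative: 12.0, 20.9, 35.0, 54.5, 64.6, 77.4, 83.5, 90.3, 103.8, 116.0, 118.1.
The total first reaches 38 DD on day 4.

day 4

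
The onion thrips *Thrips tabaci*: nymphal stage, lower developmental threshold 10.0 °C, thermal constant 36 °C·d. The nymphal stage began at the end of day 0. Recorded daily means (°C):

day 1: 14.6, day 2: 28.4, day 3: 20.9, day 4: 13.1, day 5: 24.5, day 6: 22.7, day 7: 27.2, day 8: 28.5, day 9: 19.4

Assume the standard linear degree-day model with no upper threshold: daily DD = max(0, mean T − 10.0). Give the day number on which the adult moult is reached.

Daily DD above 10.0 °C: 4.6, 18.4, 10.9, 3.1, 14.5, 12.7, 17.2, 18.5, 9.4.
Cumulative: 4.6, 23.0, 33.9, 37.0, 51.5, 64.2, 81.4, 99.9, 109.3.
The total first reaches 36 DD on day 4.

day 4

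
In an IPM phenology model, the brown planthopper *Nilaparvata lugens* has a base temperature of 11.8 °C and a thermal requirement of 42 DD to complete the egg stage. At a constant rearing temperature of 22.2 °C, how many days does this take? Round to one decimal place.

Daily accumulation = 22.2 − 11.8 = 10.4 DD/day.
Duration = 42 / 10.4 = 4.038 ≈ 4.0 days.

4.0 days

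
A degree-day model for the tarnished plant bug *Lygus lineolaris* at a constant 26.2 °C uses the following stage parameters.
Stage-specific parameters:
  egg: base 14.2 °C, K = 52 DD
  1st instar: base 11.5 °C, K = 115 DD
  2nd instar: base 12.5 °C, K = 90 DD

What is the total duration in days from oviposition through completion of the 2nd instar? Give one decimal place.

egg: 52 / (26.2 − 14.2) = 52 / 12.0 = 4.333 d.
1st instar: 115 / (26.2 − 11.5) = 115 / 14.7 = 7.823 d.
2nd instar: 90 / (26.2 − 12.5) = 90 / 13.7 = 6.569 d.
Sum = 18.726 ≈ 18.7 days.

18.7 days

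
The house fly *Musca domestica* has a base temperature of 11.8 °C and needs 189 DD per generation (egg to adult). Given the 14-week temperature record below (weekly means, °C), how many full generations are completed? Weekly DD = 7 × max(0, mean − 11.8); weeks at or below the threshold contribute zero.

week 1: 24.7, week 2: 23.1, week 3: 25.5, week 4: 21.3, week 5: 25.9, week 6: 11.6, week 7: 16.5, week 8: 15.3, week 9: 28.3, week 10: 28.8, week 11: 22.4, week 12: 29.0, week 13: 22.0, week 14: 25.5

5 generations

Weekly DD (7 × max(0, T̄ − 11.8)): 90.3, 79.1, 95.9, 66.5, 98.7, 0.0, 32.9, 24.5, 115.5, 119.0, 74.2, 120.4, 71.4, 95.9.
Season total = 1084.3 DD.
Complete generations = ⌊1084.3 / 189⌋ = 5.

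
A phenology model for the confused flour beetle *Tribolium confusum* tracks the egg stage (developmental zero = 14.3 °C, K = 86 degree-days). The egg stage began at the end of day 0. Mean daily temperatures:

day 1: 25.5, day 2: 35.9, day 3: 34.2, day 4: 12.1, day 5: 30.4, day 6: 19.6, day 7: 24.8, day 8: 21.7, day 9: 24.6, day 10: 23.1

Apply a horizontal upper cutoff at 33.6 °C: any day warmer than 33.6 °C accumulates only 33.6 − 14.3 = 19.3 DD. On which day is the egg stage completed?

Daily DD above 14.3 °C (capped at 19.3): 11.2, 19.3, 19.3, 0.0, 16.1, 5.3, 10.5, 7.4, 10.3, 8.8.
Cumulative: 11.2, 30.5, 49.8, 49.8, 65.9, 71.2, 81.7, 89.1, 99.4, 108.2.
The total first reaches 86 DD on day 8.

day 8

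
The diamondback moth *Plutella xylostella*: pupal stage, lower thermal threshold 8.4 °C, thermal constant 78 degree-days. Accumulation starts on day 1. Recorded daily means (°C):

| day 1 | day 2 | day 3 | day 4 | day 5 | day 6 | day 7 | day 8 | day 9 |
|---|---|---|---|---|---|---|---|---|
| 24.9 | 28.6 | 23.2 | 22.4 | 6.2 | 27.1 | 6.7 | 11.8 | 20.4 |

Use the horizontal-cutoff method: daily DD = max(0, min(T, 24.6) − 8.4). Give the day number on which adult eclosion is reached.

Daily DD above 8.4 °C (capped at 16.2): 16.2, 16.2, 14.8, 14.0, 0.0, 16.2, 0.0, 3.4, 12.0.
Cumulative: 16.2, 32.4, 47.2, 61.2, 61.2, 77.4, 77.4, 80.8, 92.8.
The total first reaches 78 DD on day 8.

day 8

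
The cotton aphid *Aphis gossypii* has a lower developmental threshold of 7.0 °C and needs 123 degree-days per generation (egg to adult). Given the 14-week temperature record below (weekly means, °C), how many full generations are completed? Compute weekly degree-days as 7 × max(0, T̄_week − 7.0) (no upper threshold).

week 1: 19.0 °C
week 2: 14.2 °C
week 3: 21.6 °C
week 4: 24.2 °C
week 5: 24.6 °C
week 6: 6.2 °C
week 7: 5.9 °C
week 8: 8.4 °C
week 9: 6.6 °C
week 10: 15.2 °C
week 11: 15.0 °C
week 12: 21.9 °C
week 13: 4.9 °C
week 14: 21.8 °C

Weekly DD (7 × max(0, T̄ − 7.0)): 84.0, 50.4, 102.2, 120.4, 123.2, 0.0, 0.0, 9.8, 0.0, 57.4, 56.0, 104.3, 0.0, 103.6.
Season total = 811.3 DD.
Complete generations = ⌊811.3 / 123⌋ = 6.

6 generations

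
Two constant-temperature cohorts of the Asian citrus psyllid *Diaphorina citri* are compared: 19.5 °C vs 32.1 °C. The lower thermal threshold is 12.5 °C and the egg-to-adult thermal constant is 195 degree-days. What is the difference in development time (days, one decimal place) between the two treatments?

At 19.5 °C: 195 / (19.5 − 12.5) = 195 / 7.0 = 27.857 d.
At 32.1 °C: 195 / (32.1 − 12.5) = 195 / 19.6 = 9.949 d.
Difference = |27.857 − 9.949| = 17.908 ≈ 17.9 days.

17.9 days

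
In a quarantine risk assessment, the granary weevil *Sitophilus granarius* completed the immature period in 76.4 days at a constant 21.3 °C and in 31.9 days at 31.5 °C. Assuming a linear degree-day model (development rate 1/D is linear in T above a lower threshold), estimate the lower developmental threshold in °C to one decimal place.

14.0 °C

Under the model K = D·(T − T_b), so D₁·(T₁ − T_b) = D₂·(T₂ − T_b).
76.4·(21.3 − T_b) = 31.9·(31.5 − T_b)
T_b = (76.4·21.3 − 31.9·31.5) / (76.4 − 31.9) = 622.47 / 44.5 = 13.988 °C ≈ 14.0 °C.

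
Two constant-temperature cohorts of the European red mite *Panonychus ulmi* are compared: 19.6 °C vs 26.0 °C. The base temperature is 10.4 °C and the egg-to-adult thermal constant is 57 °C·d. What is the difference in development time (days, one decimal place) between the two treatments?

2.5 days

At 19.6 °C: 57 / (19.6 − 10.4) = 57 / 9.2 = 6.196 d.
At 26.0 °C: 57 / (26.0 − 10.4) = 57 / 15.6 = 3.654 d.
Difference = |6.196 − 3.654| = 2.542 ≈ 2.5 days.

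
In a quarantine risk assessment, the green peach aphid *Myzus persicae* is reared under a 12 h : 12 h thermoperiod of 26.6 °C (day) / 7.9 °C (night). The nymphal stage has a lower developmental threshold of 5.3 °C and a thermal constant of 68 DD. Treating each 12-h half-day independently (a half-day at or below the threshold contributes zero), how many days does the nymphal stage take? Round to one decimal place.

5.7 days

Day half: max(0, 26.6 − 5.3) × 0.5 = 21.3 × 0.5 = 10.65 DD.
Night half: max(0, 7.9 − 5.3) × 0.5 = 2.6 × 0.5 = 1.30 DD.
Per 24 h: 11.95 DD/day.
Duration = 68 / 11.95 = 5.690 ≈ 5.7 days.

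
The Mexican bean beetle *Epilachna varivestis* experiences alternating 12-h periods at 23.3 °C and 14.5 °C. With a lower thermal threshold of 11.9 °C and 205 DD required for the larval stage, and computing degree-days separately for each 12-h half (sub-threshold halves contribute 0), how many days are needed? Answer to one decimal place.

29.3 days

Day half: max(0, 23.3 − 11.9) × 0.5 = 11.4 × 0.5 = 5.70 DD.
Night half: max(0, 14.5 − 11.9) × 0.5 = 2.6 × 0.5 = 1.30 DD.
Per 24 h: 7.00 DD/day.
Duration = 205 / 7.00 = 29.286 ≈ 29.3 days.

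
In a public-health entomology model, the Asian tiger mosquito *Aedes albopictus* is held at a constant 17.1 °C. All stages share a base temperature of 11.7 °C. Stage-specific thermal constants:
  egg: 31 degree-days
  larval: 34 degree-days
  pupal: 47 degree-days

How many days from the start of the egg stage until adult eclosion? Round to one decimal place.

Daily accumulation at 17.1 °C = 17.1 − 11.7 = 5.4 DD/day.
Total K = 31 + 34 + 47 = 112 DD.
Total duration = 112 / 5.4 = 20.741 ≈ 20.7 days.

20.7 days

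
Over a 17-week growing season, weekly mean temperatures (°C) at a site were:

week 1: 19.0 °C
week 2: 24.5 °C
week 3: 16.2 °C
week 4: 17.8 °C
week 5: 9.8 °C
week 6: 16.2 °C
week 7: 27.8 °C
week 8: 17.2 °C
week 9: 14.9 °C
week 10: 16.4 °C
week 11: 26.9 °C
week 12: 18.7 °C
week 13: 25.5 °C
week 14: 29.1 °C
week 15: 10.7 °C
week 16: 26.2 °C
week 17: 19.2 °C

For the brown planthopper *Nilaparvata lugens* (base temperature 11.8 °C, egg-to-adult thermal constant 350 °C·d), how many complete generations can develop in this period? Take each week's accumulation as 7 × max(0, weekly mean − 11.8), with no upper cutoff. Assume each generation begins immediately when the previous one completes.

Weekly DD (7 × max(0, T̄ − 11.8)): 50.4, 88.9, 30.8, 42.0, 0.0, 30.8, 112.0, 37.8, 21.7, 32.2, 105.7, 48.3, 95.9, 121.1, 0.0, 100.8, 51.8.
Season total = 970.2 DD.
Complete generations = ⌊970.2 / 350⌋ = 2.

2 generations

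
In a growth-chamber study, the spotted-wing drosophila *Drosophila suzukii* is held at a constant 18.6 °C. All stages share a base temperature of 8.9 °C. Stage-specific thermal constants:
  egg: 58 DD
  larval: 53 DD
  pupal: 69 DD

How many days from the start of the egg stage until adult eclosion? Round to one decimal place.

Daily accumulation at 18.6 °C = 18.6 − 8.9 = 9.7 DD/day.
Total K = 58 + 53 + 69 = 180 DD.
Total duration = 180 / 9.7 = 18.557 ≈ 18.6 days.

18.6 days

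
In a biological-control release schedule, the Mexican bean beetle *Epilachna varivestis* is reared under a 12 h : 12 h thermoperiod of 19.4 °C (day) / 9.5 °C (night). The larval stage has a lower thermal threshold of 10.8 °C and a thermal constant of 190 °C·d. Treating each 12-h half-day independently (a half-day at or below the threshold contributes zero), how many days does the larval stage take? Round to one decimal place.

Day half: max(0, 19.4 − 10.8) × 0.5 = 8.6 × 0.5 = 4.30 DD.
Night half: max(0, 9.5 − 10.8) × 0.5 = 0.0 × 0.5 = 0.00 DD.
Per 24 h: 4.30 DD/day.
Duration = 190 / 4.30 = 44.186 ≈ 44.2 days.

44.2 days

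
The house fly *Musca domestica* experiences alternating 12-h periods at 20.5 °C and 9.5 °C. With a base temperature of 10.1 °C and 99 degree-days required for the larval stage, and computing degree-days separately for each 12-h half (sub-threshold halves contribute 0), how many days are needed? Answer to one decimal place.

19.0 days

Day half: max(0, 20.5 − 10.1) × 0.5 = 10.4 × 0.5 = 5.20 DD.
Night half: max(0, 9.5 − 10.1) × 0.5 = 0.0 × 0.5 = 0.00 DD.
Per 24 h: 5.20 DD/day.
Duration = 99 / 5.20 = 19.038 ≈ 19.0 days.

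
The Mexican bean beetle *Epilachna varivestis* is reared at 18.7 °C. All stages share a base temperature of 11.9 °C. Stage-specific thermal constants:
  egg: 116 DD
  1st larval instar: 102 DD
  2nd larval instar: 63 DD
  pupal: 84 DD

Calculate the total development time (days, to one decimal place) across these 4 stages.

Daily accumulation at 18.7 °C = 18.7 − 11.9 = 6.8 DD/day.
Total K = 116 + 102 + 63 + 84 = 365 DD.
Total duration = 365 / 6.8 = 53.676 ≈ 53.7 days.

53.7 days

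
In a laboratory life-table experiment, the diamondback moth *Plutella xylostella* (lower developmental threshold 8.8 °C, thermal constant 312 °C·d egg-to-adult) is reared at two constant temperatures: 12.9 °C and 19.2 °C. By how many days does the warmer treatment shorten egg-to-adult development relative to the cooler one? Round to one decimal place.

At 12.9 °C: 312 / (12.9 − 8.8) = 312 / 4.1 = 76.098 d.
At 19.2 °C: 312 / (19.2 − 8.8) = 312 / 10.4 = 30.000 d.
Difference = |76.098 − 30.000| = 46.098 ≈ 46.1 days.

46.1 days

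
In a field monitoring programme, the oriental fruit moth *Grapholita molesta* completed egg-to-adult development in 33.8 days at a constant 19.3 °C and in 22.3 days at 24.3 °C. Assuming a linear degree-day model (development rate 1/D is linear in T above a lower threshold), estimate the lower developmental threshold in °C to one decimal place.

Under the model K = D·(T − T_b), so D₁·(T₁ − T_b) = D₂·(T₂ − T_b).
33.8·(19.3 − T_b) = 22.3·(24.3 − T_b)
T_b = (33.8·19.3 − 22.3·24.3) / (33.8 − 22.3) = 110.45 / 11.5 = 9.604 °C ≈ 9.6 °C.

9.6 °C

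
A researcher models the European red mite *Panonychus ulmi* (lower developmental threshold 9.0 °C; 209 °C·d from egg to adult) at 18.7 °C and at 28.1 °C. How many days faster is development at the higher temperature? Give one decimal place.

10.6 days

At 18.7 °C: 209 / (18.7 − 9.0) = 209 / 9.7 = 21.546 d.
At 28.1 °C: 209 / (28.1 − 9.0) = 209 / 19.1 = 10.942 d.
Difference = |21.546 − 10.942| = 10.604 ≈ 10.6 days.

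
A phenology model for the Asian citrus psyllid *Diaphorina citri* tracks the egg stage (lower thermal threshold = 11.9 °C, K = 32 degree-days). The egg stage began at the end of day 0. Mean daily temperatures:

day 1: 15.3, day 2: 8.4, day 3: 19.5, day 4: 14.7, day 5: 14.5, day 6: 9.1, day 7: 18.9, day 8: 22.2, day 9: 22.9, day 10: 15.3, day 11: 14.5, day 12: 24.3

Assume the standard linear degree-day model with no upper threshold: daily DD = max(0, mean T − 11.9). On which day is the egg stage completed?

day 8

Daily DD above 11.9 °C: 3.4, 0.0, 7.6, 2.8, 2.6, 0.0, 7.0, 10.3, 11.0, 3.4, 2.6, 12.4.
Cumulative: 3.4, 3.4, 11.0, 13.8, 16.4, 16.4, 23.4, 33.7, 44.7, 48.1, 50.7, 63.1.
The total first reaches 32 DD on day 8.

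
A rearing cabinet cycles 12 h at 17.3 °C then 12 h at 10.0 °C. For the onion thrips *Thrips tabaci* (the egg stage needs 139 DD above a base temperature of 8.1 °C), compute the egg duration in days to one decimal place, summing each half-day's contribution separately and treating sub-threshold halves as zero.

25.0 days

Day half: max(0, 17.3 − 8.1) × 0.5 = 9.2 × 0.5 = 4.60 DD.
Night half: max(0, 10.0 − 8.1) × 0.5 = 1.9 × 0.5 = 0.95 DD.
Per 24 h: 5.55 DD/day.
Duration = 139 / 5.55 = 25.045 ≈ 25.0 days.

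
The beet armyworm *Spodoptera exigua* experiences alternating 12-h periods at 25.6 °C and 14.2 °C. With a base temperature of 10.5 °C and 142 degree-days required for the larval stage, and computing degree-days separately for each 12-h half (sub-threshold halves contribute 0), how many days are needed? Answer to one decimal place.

15.1 days

Day half: max(0, 25.6 − 10.5) × 0.5 = 15.1 × 0.5 = 7.55 DD.
Night half: max(0, 14.2 − 10.5) × 0.5 = 3.7 × 0.5 = 1.85 DD.
Per 24 h: 9.40 DD/day.
Duration = 142 / 9.40 = 15.106 ≈ 15.1 days.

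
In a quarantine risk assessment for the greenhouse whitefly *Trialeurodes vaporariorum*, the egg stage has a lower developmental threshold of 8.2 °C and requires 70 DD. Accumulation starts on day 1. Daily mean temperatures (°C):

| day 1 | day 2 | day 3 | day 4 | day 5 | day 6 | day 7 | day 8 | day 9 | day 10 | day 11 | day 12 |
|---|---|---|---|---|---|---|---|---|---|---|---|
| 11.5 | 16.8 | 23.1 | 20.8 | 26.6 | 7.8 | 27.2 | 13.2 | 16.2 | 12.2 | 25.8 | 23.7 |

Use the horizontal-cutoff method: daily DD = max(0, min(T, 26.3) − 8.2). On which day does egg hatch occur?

day 7

Daily DD above 8.2 °C (capped at 18.1): 3.3, 8.6, 14.9, 12.6, 18.1, 0.0, 18.1, 5.0, 8.0, 4.0, 17.6, 15.5.
Cumulative: 3.3, 11.9, 26.8, 39.4, 57.5, 57.5, 75.6, 80.6, 88.6, 92.6, 110.2, 125.7.
The total first reaches 70 DD on day 7.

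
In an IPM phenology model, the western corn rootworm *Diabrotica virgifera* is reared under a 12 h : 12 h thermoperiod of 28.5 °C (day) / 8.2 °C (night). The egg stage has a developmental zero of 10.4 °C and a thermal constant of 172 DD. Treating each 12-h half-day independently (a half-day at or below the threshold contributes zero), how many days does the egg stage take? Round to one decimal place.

Day half: max(0, 28.5 − 10.4) × 0.5 = 18.1 × 0.5 = 9.05 DD.
Night half: max(0, 8.2 − 10.4) × 0.5 = 0.0 × 0.5 = 0.00 DD.
Per 24 h: 9.05 DD/day.
Duration = 172 / 9.05 = 19.006 ≈ 19.0 days.

19.0 days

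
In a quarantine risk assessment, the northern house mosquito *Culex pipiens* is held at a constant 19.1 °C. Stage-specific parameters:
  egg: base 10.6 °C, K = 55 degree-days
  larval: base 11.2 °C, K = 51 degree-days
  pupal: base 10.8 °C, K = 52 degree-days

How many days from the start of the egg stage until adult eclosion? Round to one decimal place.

egg: 55 / (19.1 − 10.6) = 55 / 8.5 = 6.471 d.
larval: 51 / (19.1 − 11.2) = 51 / 7.9 = 6.456 d.
pupal: 52 / (19.1 − 10.8) = 52 / 8.3 = 6.265 d.
Sum = 19.191 ≈ 19.2 days.

19.2 days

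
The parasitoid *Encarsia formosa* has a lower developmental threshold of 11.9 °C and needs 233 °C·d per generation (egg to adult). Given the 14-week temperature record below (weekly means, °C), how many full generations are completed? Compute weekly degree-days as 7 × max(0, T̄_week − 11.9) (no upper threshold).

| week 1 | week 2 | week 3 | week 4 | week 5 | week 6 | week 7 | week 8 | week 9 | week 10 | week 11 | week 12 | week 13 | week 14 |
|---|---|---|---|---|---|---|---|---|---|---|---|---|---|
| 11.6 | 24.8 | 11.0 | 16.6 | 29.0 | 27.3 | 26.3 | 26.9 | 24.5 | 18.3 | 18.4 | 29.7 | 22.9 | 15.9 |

4 generations

Weekly DD (7 × max(0, T̄ − 11.9)): 0.0, 90.3, 0.0, 32.9, 119.7, 107.8, 100.8, 105.0, 88.2, 44.8, 45.5, 124.6, 77.0, 28.0.
Season total = 964.6 DD.
Complete generations = ⌊964.6 / 233⌋ = 4.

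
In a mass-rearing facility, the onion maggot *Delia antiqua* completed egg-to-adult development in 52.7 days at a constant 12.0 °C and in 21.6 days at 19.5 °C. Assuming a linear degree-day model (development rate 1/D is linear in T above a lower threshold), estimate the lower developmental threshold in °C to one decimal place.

6.8 °C

Under the model K = D·(T − T_b), so D₁·(T₁ − T_b) = D₂·(T₂ − T_b).
52.7·(12.0 − T_b) = 21.6·(19.5 − T_b)
T_b = (52.7·12.0 − 21.6·19.5) / (52.7 − 21.6) = 211.20 / 31.1 = 6.791 °C ≈ 6.8 °C.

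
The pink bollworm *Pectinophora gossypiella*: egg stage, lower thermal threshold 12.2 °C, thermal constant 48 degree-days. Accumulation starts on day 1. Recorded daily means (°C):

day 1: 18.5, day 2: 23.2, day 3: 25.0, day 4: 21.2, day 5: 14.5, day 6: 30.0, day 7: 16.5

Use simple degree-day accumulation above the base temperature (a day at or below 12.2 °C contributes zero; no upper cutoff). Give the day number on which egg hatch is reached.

Daily DD above 12.2 °C: 6.3, 11.0, 12.8, 9.0, 2.3, 17.8, 4.3.
Cumulative: 6.3, 17.3, 30.1, 39.1, 41.4, 59.2, 63.5.
The total first reaches 48 DD on day 6.

day 6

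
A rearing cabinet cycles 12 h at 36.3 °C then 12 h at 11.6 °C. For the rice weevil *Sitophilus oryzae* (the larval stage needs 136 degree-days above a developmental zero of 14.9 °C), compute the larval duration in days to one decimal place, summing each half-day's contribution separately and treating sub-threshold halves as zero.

Day half: max(0, 36.3 − 14.9) × 0.5 = 21.4 × 0.5 = 10.70 DD.
Night half: max(0, 11.6 − 14.9) × 0.5 = 0.0 × 0.5 = 0.00 DD.
Per 24 h: 10.70 DD/day.
Duration = 136 / 10.70 = 12.710 ≈ 12.7 days.

12.7 days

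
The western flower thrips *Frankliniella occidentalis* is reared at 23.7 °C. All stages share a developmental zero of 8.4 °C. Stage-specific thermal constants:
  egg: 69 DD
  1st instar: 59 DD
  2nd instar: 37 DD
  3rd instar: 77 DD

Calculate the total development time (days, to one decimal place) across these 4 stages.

15.8 days

Daily accumulation at 23.7 °C = 23.7 − 8.4 = 15.3 DD/day.
Total K = 69 + 59 + 37 + 77 = 242 DD.
Total duration = 242 / 15.3 = 15.817 ≈ 15.8 days.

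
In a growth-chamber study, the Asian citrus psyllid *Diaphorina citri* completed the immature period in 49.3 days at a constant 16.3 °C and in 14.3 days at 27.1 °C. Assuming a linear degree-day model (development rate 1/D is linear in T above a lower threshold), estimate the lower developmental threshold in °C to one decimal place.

Equal thermal constants: D₁(T₁ − T_b) = D₂(T₂ − T_b).
49.3·(16.3 − T_b) = 14.3·(27.1 − T_b)
T_b = (49.3·16.3 − 14.3·27.1) / (49.3 − 14.3) = 416.06 / 35.0 = 11.887 °C ≈ 11.9 °C.

11.9 °C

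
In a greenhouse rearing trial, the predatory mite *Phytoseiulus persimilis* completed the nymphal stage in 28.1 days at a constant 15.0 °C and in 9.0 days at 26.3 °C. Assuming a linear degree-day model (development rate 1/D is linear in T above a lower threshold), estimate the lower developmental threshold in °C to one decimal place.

9.7 °C

Under the model K = D·(T − T_b), so D₁·(T₁ − T_b) = D₂·(T₂ − T_b).
28.1·(15.0 − T_b) = 9.0·(26.3 − T_b)
T_b = (28.1·15.0 − 9.0·26.3) / (28.1 − 9.0) = 184.80 / 19.1 = 9.675 °C ≈ 9.7 °C.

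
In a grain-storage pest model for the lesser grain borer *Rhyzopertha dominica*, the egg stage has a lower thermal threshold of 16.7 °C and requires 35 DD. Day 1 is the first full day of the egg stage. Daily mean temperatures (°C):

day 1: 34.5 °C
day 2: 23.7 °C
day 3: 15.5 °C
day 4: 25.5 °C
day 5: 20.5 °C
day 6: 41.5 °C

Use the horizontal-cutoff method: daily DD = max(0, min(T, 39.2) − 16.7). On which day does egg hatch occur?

day 5

Daily DD above 16.7 °C (capped at 22.5): 17.8, 7.0, 0.0, 8.8, 3.8, 22.5.
Cumulative: 17.8, 24.8, 24.8, 33.6, 37.4, 59.9.
The total first reaches 35 DD on day 5.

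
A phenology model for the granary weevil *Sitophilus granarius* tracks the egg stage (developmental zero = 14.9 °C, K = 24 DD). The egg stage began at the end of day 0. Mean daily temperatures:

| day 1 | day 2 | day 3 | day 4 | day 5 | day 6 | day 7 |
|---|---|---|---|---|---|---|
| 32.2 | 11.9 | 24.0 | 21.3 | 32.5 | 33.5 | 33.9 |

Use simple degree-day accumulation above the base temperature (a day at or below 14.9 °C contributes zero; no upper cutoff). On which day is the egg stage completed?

day 3

Daily DD above 14.9 °C: 17.3, 0.0, 9.1, 6.4, 17.6, 18.6, 19.0.
Cumulative: 17.3, 17.3, 26.4, 32.8, 50.4, 69.0, 88.0.
The total first reaches 24 DD on day 3.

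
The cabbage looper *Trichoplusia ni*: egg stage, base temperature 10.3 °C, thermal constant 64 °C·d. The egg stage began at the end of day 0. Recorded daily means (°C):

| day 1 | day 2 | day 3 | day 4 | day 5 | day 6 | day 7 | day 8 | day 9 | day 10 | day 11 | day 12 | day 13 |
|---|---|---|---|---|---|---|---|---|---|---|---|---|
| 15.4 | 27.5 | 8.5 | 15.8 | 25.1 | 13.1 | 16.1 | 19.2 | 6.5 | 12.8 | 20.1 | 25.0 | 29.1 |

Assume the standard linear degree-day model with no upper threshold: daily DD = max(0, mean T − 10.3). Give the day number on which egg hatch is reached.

day 11

Daily DD above 10.3 °C: 5.1, 17.2, 0.0, 5.5, 14.8, 2.8, 5.8, 8.9, 0.0, 2.5, 9.8, 14.7, 18.8.
Cumulative: 5.1, 22.3, 22.3, 27.8, 42.6, 45.4, 51.2, 60.1, 60.1, 62.6, 72.4, 87.1, 105.9.
The total first reaches 64 DD on day 11.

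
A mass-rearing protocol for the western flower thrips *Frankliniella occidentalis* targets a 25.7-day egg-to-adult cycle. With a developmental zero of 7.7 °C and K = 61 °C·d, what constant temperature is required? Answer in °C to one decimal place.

Required daily accumulation = 61 / 25.7 = 2.374 DD/day.
T = T_base + 2.374 = 7.7 + 2.374 = 10.074 ≈ 10.1 °C.

10.1 °C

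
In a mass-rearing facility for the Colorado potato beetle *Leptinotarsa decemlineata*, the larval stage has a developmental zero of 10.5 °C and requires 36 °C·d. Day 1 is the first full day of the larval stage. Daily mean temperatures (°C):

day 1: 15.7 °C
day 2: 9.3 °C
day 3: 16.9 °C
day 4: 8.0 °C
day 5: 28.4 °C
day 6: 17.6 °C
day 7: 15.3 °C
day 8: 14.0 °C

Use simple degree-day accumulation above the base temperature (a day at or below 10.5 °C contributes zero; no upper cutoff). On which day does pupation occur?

Daily DD above 10.5 °C: 5.2, 0.0, 6.4, 0.0, 17.9, 7.1, 4.8, 3.5.
Cumulative: 5.2, 5.2, 11.6, 11.6, 29.5, 36.6, 41.4, 44.9.
The total first reaches 36 DD on day 6.

day 6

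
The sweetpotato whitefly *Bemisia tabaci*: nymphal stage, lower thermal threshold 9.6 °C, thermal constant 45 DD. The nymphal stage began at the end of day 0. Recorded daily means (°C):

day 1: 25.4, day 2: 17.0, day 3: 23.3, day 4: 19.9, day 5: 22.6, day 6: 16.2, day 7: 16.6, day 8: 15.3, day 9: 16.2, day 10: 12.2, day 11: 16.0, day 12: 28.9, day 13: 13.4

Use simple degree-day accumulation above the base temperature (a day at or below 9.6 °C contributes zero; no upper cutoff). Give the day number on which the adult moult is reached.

Daily DD above 9.6 °C: 15.8, 7.4, 13.7, 10.3, 13.0, 6.6, 7.0, 5.7, 6.6, 2.6, 6.4, 19.3, 3.8.
Cumulative: 15.8, 23.2, 36.9, 47.2, 60.2, 66.8, 73.8, 79.5, 86.1, 88.7, 95.1, 114.4, 118.2.
The total first reaches 45 DD on day 4.

day 4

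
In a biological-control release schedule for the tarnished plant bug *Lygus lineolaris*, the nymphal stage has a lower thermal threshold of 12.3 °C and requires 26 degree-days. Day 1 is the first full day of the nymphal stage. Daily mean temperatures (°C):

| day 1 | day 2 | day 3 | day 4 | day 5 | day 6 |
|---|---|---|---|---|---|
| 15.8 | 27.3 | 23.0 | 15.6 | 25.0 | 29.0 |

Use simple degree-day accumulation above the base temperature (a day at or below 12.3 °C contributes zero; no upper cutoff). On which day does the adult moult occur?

day 3

Daily DD above 12.3 °C: 3.5, 15.0, 10.7, 3.3, 12.7, 16.7.
Cumulative: 3.5, 18.5, 29.2, 32.5, 45.2, 61.9.
The total first reaches 26 DD on day 3.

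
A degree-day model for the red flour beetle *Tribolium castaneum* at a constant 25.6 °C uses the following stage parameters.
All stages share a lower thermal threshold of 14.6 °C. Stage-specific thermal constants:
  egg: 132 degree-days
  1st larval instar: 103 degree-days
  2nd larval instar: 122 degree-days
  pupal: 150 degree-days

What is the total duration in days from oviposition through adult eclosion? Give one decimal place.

Daily accumulation at 25.6 °C = 25.6 − 14.6 = 11.0 DD/day.
Total K = 132 + 103 + 122 + 150 = 507 DD.
Total duration = 507 / 11.0 = 46.091 ≈ 46.1 days.

46.1 days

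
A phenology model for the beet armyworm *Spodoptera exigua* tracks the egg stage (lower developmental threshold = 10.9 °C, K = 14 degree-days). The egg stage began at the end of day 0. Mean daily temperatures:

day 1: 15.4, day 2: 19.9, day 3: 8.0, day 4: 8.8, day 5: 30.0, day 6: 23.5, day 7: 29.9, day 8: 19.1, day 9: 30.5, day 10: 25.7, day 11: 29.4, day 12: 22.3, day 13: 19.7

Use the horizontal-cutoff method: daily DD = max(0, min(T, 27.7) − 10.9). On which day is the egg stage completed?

day 5

Daily DD above 10.9 °C (capped at 16.8): 4.5, 9.0, 0.0, 0.0, 16.8, 12.6, 16.8, 8.2, 16.8, 14.8, 16.8, 11.4, 8.8.
Cumulative: 4.5, 13.5, 13.5, 13.5, 30.3, 42.9, 59.7, 67.9, 84.7, 99.5, 116.3, 127.7, 136.5.
The total first reaches 14 DD on day 5.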